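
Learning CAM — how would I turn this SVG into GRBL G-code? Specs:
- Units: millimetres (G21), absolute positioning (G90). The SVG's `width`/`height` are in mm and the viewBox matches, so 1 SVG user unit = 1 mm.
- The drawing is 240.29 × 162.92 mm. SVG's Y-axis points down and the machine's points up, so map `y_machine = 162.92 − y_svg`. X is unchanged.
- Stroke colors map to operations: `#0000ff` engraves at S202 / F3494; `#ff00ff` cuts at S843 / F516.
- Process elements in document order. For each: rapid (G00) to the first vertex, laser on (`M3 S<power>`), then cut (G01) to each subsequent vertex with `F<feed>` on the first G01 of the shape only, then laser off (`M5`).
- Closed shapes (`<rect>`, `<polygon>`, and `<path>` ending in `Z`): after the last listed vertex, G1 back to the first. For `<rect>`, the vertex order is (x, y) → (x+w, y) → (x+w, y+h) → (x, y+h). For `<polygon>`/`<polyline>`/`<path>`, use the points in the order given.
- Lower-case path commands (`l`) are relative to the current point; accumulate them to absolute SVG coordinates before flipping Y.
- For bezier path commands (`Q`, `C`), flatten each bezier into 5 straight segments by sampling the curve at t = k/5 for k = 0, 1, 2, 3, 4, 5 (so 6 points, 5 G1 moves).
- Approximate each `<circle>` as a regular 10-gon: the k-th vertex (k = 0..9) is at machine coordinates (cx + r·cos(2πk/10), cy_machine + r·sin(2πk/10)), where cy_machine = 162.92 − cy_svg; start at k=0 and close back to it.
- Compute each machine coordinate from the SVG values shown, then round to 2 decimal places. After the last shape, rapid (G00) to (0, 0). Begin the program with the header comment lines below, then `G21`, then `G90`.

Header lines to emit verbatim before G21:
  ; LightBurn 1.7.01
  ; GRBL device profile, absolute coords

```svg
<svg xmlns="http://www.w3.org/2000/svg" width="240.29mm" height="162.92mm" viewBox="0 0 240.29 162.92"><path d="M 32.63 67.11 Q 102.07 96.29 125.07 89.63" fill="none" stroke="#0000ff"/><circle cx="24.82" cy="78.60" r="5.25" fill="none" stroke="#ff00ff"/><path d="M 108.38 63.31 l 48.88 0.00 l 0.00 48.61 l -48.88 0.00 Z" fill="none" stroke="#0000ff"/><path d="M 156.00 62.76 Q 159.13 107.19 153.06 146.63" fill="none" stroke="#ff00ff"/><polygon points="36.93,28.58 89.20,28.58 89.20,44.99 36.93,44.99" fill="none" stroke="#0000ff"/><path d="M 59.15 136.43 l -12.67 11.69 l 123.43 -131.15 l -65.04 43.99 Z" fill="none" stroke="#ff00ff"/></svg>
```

Since the viewBox matches the mm dimensions, user units are millimetres directly. The only transform is the Y-flip y_m = 162.92 − y_svg.

Shape 1 is a quadratic bezier drawn with `<path>`. Its stroke #0000ff means engrave at S202, F3494. After flipping Y the toolpath is (32.63,95.81) → (58.55,85.57) → (80.75,78.20) → (99.24,73.70) → (114.01,72.06) → (125.07,73.29).

Shape 2 is a circle drawn with `<circle>`. Its stroke #ff00ff means cut at S843, F516. After flipping Y the toolpath is (30.07,84.32) → (29.07,87.41) → (26.44,89.31) → (23.20,89.31) → (20.57,87.41) → (19.57,84.32) → (20.57,81.23) → (23.20,79.33) → (26.44,79.33) → (29.07,81.23) → (30.07,84.32), returning to the start.

Shape 3 is a rectangle drawn with `<path>`. Its stroke #0000ff means engrave at S202, F3494. After flipping Y the toolpath is (108.38,99.61) → (157.26,99.61) → (157.26,51.00) → (108.38,51.00) → (108.38,99.61), returning to the start.

Shape 4 is a quadratic bezier drawn with `<path>`. Its stroke #ff00ff means cut at S843, F516. After flipping Y the toolpath is (156.00,100.16) → (156.88,82.59) → (157.03,65.41) → (156.44,48.64) → (155.12,32.27) → (153.06,16.29).

Shape 5 is a rectangle drawn with `<polygon>`. Its stroke #0000ff means engrave at S202, F3494. After flipping Y the toolpath is (36.93,134.34) → (89.20,134.34) → (89.20,117.93) → (36.93,117.93) → (36.93,134.34), returning to the start.

Shape 6 is a closed polygon drawn with `<path>`. Its stroke #ff00ff means cut at S843, F516. After flipping Y the toolpath is (59.15,26.49) → (46.48,14.80) → (169.91,145.95) → (104.87,101.96) → (59.15,26.49), returning to the start.

; LightBurn 1.7.01
; GRBL device profile, absolute coords
G21
G90
G00 X32.63 Y95.81
M3 S202
G01 X58.55 Y85.57 F3494
G01 X80.75 Y78.20
G01 X99.24 Y73.70
G01 X114.01 Y72.06
G01 X125.07 Y73.29
M5
G00 X30.07 Y84.32
M3 S843
G01 X29.07 Y87.41 F516
G01 X26.44 Y89.31
G01 X23.20 Y89.31
G01 X20.57 Y87.41
G01 X19.57 Y84.32
G01 X20.57 Y81.23
G01 X23.20 Y79.33
G01 X26.44 Y79.33
G01 X29.07 Y81.23
G01 X30.07 Y84.32
M5
G00 X108.38 Y99.61
M3 S202
G01 X157.26 Y99.61 F3494
G01 X157.26 Y51.00
G01 X108.38 Y51.00
G01 X108.38 Y99.61
M5
G00 X156.00 Y100.16
M3 S843
G01 X156.88 Y82.59 F516
G01 X157.03 Y65.41
G01 X156.44 Y48.64
G01 X155.12 Y32.27
G01 X153.06 Y16.29
M5
G00 X36.93 Y134.34
M3 S202
G01 X89.20 Y134.34 F3494
G01 X89.20 Y117.93
G01 X36.93 Y117.93
G01 X36.93 Y134.34
M5
G00 X59.15 Y26.49
M3 S843
G01 X46.48 Y14.80 F516
G01 X169.91 Y145.95
G01 X104.87 Y101.96
G01 X59.15 Y26.49
M5
G00 X0.00 Y0.00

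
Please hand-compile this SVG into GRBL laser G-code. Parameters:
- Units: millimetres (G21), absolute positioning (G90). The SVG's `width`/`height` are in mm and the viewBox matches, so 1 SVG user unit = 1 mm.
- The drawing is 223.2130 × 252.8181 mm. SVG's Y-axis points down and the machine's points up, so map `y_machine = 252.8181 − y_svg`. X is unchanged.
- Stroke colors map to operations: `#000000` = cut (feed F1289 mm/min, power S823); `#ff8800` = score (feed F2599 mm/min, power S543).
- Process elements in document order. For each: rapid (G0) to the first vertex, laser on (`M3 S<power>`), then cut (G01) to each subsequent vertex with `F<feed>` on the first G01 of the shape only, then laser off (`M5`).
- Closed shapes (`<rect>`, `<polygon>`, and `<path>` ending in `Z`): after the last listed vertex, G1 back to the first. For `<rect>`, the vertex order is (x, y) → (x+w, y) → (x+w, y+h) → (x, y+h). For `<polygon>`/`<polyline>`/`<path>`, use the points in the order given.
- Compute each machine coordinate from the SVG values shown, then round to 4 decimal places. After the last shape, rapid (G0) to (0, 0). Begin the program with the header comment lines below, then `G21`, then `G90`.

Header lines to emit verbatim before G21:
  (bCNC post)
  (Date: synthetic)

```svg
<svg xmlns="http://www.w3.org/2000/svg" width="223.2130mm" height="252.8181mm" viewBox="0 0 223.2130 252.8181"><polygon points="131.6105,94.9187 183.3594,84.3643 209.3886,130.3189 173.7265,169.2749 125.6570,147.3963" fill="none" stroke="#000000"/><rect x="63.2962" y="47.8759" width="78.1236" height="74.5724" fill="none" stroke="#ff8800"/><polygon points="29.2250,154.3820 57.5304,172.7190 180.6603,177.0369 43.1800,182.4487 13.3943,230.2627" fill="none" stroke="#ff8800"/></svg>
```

(bCNC post)
(Date: synthetic)
G21
G90
G0 X131.6105 Y157.8994
M3 S823
G01 X183.3594 Y168.4538 F1289
G01 X209.3886 Y122.4992
G01 X173.7265 Y83.5432
G01 X125.6570 Y105.4218
G01 X131.6105 Y157.8994
M5
G0 X63.2962 Y204.9422
M3 S543
G01 X141.4198 Y204.9422 F2599
G01 X141.4198 Y130.3698
G01 X63.2962 Y130.3698
G01 X63.2962 Y204.9422
M5
G0 X29.2250 Y98.4361
M3 S543
G01 X57.5304 Y80.0991 F2599
G01 X180.6603 Y75.7812
G01 X43.1800 Y70.3694
G01 X13.3943 Y22.5554
G01 X29.2250 Y98.4361
M5
G0 X0.0000 Y0.0000

1 u = 1 mm; y_m = 252.8181 − y.

[1] `<polygon>` regular polygon, #000000→cut S823 F1289: (131.6105,157.8994) → (183.3594,168.4538) → (209.3886,122.4992) → (173.7265,83.5432) → (125.6570,105.4218) → (131.6105,157.8994) (closed)

[2] `<rect>` rectangle, #ff8800→score S543 F2599: (63.2962,204.9422) → (141.4198,204.9422) → (141.4198,130.3698) → (63.2962,130.3698) → (63.2962,204.9422) (closed)

[3] `<polygon>` closed polygon, #ff8800→score S543 F2599: (29.2250,98.4361) → (57.5304,80.0991) → (180.6603,75.7812) → (43.1800,70.3694) → (13.3943,22.5554) → (29.2250,98.4361) (closed)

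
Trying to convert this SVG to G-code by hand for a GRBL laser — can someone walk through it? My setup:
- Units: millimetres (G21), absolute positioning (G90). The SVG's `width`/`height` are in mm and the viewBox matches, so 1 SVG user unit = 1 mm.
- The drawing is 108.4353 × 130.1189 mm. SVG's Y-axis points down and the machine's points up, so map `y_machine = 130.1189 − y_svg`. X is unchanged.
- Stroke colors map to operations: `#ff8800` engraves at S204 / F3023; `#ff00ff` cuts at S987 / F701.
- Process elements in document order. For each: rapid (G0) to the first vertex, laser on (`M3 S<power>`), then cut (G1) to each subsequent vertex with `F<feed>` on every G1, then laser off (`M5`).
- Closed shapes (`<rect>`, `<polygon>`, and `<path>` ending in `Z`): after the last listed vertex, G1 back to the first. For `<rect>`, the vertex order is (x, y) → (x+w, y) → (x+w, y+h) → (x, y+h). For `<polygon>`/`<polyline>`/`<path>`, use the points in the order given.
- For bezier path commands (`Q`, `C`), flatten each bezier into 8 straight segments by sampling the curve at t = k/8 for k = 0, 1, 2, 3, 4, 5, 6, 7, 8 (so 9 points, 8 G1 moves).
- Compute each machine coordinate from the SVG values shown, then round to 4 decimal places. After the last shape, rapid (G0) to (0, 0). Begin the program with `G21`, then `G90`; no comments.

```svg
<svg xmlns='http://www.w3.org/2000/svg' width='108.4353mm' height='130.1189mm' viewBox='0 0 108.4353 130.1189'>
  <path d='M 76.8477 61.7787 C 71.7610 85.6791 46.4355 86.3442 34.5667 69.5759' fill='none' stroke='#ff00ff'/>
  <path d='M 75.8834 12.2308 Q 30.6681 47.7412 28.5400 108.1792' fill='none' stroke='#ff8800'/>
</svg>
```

G21
G90
G0 X76.8477 Y68.3402
M3 S987
G1 X74.0573 Y60.4554 F701
G1 X69.7644 Y54.6809 F701
G1 X64.3638 Y50.9487 F701
G1 X58.2505 Y49.1908 F701
G1 X51.8192 Y49.3393 F701
G1 X45.4649 Y51.3262 F701
G1 X39.5825 Y55.0834 F701
G1 X34.5667 Y60.5430 F701
M5
G0 X75.8834 Y117.8881
M3 S204
G1 X65.2528 Y108.6210 F3023
G1 X55.9687 Y98.5749 F3023
G1 X48.0311 Y87.7499 F3023
G1 X41.4399 Y76.1458 F3023
G1 X36.1952 Y63.7628 F3023
G1 X32.2970 Y50.6007 F3023
G1 X29.7453 Y36.6597 F3023
G1 X28.5400 Y21.9397 F3023
M5
G0 X0.0000 Y0.0000

viewBox `0 0 108.4353 130.1189` with mm width/height → 1 unit = 1 mm. Flip: y_m = 130.1189 − y_svg.

**Shape 1** — `<path>` cubic bezier, stroke `#ff00ff` → cut (S987, F701). Control points (SVG): P0=(76.8477,61.7787), P1=(71.7610,85.6791), P2=(46.4355,86.3442), P3=(34.5667,69.5759); sampled at t=k/8. Machine vertices: (76.8477,68.3402) → (74.0573,60.4554) → (69.7644,54.6809) → (64.3638,50.9487) → (58.2505,49.1908) → (51.8192,49.3393) → (45.4649,51.3262) → (39.5825,55.0834) → (34.5667,60.5430). Open path.

**Shape 2** — `<path>` quadratic bezier, stroke `#ff8800` → engrave (S204, F3023). Control points (SVG): P0=(75.8834,12.2308), P1=(30.6681,47.7412), P2=(28.5400,108.1792); sampled at t=k/8. Machine vertices: (75.8834,117.8881) → (65.2528,108.6210) → (55.9687,98.5749) → (48.0311,87.7499) → (41.4399,76.1458) → (36.1952,63.7628) → (32.2970,50.6007) → (29.7453,36.6597) → (28.5400,21.9397). Open path.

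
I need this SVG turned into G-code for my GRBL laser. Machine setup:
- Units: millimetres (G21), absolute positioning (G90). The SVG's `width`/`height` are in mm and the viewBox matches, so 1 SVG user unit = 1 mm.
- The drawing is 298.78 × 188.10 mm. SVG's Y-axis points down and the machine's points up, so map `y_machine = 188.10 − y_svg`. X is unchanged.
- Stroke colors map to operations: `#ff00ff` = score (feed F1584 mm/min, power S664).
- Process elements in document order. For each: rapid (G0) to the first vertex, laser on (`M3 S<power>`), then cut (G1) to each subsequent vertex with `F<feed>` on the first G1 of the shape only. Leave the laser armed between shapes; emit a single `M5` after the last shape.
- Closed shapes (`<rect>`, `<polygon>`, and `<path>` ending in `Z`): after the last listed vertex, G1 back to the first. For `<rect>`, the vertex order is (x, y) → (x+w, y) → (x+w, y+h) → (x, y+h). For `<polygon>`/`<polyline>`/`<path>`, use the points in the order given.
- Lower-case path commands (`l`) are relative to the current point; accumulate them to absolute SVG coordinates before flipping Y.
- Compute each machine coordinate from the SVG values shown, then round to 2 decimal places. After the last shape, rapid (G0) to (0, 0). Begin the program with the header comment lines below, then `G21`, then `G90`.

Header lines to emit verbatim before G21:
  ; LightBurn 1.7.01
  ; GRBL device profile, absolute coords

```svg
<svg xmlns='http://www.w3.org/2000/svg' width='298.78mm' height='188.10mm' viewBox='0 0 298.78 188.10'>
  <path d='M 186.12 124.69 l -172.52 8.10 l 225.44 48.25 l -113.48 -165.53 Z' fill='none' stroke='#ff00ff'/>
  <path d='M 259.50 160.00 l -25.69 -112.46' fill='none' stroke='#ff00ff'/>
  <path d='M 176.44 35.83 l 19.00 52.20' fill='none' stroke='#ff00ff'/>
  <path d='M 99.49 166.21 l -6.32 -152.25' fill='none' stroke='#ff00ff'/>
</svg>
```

Since the viewBox matches the mm dimensions, user units are millimetres directly. The only transform is the Y-flip y_m = 188.10 − y_svg.

Shape 1 is a closed polygon drawn with `<path>`. Its stroke #ff00ff means score at S664, F1584. After flipping Y the toolpath is (186.12,63.41) → (13.60,55.31) → (239.04,7.06) → (125.56,172.59) → (186.12,63.41), returning to the start.

Shape 2 is a line segment drawn with `<path>`. Its stroke #ff00ff means score at S664, F1584. After flipping Y the toolpath is (259.50,28.10) → (233.81,140.56).

Shape 3 is a line segment drawn with `<path>`. Its stroke #ff00ff means score at S664, F1584. After flipping Y the toolpath is (176.44,152.27) → (195.44,100.07).

Shape 4 is a line segment drawn with `<path>`. Its stroke #ff00ff means score at S664, F1584. After flipping Y the toolpath is (99.49,21.89) → (93.17,174.14).

; LightBurn 1.7.01
; GRBL device profile, absolute coords
G21
G90
G0 X186.12 Y63.41
M3 S664
G1 X13.60 Y55.31 F1584
G1 X239.04 Y7.06
G1 X125.56 Y172.59
G1 X186.12 Y63.41
G0 X259.50 Y28.10
M3 S664
G1 X233.81 Y140.56 F1584
G0 X176.44 Y152.27
M3 S664
G1 X195.44 Y100.07 F1584
G0 X99.49 Y21.89
M3 S664
G1 X93.17 Y174.14 F1584
M5
G0 X0.00 Y0.00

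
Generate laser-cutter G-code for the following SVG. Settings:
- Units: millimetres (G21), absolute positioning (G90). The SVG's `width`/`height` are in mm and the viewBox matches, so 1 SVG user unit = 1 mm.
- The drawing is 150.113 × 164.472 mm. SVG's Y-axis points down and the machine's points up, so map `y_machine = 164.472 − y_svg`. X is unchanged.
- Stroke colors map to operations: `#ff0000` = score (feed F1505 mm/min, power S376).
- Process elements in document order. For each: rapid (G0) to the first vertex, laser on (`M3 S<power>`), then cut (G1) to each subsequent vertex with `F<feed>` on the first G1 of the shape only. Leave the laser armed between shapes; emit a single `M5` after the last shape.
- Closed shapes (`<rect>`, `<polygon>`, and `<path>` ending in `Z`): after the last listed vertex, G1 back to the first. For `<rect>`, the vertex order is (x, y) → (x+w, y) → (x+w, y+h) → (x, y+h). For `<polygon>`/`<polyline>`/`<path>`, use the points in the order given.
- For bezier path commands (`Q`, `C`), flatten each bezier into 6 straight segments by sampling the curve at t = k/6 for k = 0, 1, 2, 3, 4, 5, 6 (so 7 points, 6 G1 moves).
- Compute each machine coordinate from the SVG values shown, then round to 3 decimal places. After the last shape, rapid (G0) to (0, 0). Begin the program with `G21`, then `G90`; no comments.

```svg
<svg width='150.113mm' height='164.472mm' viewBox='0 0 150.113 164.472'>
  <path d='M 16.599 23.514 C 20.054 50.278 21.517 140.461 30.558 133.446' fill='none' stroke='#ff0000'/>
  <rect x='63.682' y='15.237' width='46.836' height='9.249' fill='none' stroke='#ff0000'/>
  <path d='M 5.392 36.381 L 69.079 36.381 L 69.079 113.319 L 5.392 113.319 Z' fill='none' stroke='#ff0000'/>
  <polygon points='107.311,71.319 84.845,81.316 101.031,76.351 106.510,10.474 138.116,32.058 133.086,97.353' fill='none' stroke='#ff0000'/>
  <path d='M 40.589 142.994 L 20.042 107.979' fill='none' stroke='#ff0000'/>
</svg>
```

1 u = 1 mm; y_m = 164.472 − y.

[1] `<path>` cubic bezier, #ff0000→score S376 F1505: (16.599,140.958) → (18.205,123.035) → (19.744,99.003) → (21.484,73.325) → (23.689,50.462) → (26.625,34.875) → (30.558,31.026)

[2] `<rect>` rectangle, #ff0000→score S376 F1505: (63.682,149.235) → (110.518,149.235) → (110.518,139.986) → (63.682,139.986) → (63.682,149.235) (closed)

[3] `<path>` rectangle, #ff0000→score S376 F1505: (5.392,128.091) → (69.079,128.091) → (69.079,51.153) → (5.392,51.153) → (5.392,128.091) (closed)

[4] `<polygon>` closed polygon, #ff0000→score S376 F1505: (107.311,93.153) → (84.845,83.156) → (101.031,88.121) → (106.510,153.998) → (138.116,132.414) → (133.086,67.119) → (107.311,93.153) (closed)

[5] `<path>` line segment, #ff0000→score S376 F1505: (40.589,21.478) → (20.042,56.493)

G21
G90
G0 X16.599 Y140.958
M3 S376
G1 X18.205 Y123.035 F1505
G1 X19.744 Y99.003
G1 X21.484 Y73.325
G1 X23.689 Y50.462
G1 X26.625 Y34.875
G1 X30.558 Y31.026
G0 X63.682 Y149.235
M3 S376
G1 X110.518 Y149.235 F1505
G1 X110.518 Y139.986
G1 X63.682 Y139.986
G1 X63.682 Y149.235
G0 X5.392 Y128.091
M3 S376
G1 X69.079 Y128.091 F1505
G1 X69.079 Y51.153
G1 X5.392 Y51.153
G1 X5.392 Y128.091
G0 X107.311 Y93.153
M3 S376
G1 X84.845 Y83.156 F1505
G1 X101.031 Y88.121
G1 X106.510 Y153.998
G1 X138.116 Y132.414
G1 X133.086 Y67.119
G1 X107.311 Y93.153
G0 X40.589 Y21.478
M3 S376
G1 X20.042 Y56.493 F1505
M5
G0 X0.000 Y0.000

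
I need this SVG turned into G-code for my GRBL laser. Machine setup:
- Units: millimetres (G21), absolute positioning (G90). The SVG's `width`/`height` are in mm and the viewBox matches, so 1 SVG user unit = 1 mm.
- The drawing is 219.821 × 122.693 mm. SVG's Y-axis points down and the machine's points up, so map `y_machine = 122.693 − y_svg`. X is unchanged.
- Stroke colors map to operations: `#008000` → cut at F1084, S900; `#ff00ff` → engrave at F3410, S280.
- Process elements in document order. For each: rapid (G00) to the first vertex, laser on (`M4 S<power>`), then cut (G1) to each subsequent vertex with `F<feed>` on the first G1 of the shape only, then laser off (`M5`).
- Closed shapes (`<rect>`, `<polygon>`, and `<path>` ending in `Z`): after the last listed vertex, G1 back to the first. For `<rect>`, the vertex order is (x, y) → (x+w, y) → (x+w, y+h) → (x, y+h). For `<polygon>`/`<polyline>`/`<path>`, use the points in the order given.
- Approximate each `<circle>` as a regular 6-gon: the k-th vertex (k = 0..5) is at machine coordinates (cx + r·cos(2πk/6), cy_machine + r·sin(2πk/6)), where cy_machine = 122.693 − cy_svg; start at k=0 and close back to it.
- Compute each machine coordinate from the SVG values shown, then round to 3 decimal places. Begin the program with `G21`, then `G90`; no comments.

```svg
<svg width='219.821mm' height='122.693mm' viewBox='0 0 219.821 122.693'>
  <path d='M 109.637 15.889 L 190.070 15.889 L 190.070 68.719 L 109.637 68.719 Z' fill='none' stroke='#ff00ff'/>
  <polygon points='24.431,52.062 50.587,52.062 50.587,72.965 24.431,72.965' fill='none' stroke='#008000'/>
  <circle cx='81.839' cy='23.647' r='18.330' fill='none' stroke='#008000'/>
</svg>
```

G21
G90
G00 X109.637 Y106.804
M4 S280
G1 X190.070 Y106.804 F3410
G1 X190.070 Y53.974
G1 X109.637 Y53.974
G1 X109.637 Y106.804
M5
G00 X24.431 Y70.631
M4 S900
G1 X50.587 Y70.631 F1084
G1 X50.587 Y49.728
G1 X24.431 Y49.728
G1 X24.431 Y70.631
M5
G00 X100.169 Y99.046
M4 S900
G1 X91.004 Y114.920 F1084
G1 X72.674 Y114.920
G1 X63.509 Y99.046
G1 X72.674 Y83.172
G1 X91.004 Y83.172
G1 X100.169 Y99.046
M5

1 u = 1 mm; y_m = 122.693 − y.

[1] `<path>` rectangle, #ff00ff→engrave S280 F3410: (109.637,106.804) → (190.070,106.804) → (190.070,53.974) → (109.637,53.974) → (109.637,106.804) (closed)

[2] `<polygon>` rectangle, #008000→cut S900 F1084: (24.431,70.631) → (50.587,70.631) → (50.587,49.728) → (24.431,49.728) → (24.431,70.631) (closed)

[3] `<circle>` circle, #008000→cut S900 F1084: (100.169,99.046) → (91.004,114.920) → (72.674,114.920) → (63.509,99.046) → (72.674,83.172) → (91.004,83.172) → (100.169,99.046) (closed)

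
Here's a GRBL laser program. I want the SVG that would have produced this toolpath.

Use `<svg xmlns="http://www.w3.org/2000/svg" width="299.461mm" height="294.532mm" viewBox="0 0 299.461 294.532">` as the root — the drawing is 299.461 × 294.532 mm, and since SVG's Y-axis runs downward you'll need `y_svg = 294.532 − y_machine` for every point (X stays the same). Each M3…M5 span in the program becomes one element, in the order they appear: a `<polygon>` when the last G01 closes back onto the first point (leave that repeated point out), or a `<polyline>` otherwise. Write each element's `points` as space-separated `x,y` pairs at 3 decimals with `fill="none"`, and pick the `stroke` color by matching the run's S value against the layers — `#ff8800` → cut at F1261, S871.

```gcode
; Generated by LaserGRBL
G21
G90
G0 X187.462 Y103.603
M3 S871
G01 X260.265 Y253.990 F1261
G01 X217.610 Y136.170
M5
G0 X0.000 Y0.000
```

<svg xmlns="http://www.w3.org/2000/svg" width="299.461mm" height="294.532mm" viewBox="0 0 299.461 294.532">
  <polyline points="187.462,190.929 260.265,40.542 217.610,158.362" fill="none" stroke="#ff8800"/>
</svg>

y_svg = 294.532 − y_m. Every run uses S871, so all elements get stroke `#ff8800` (cut).

[1] open run; points: 187.462,190.929 260.265,40.542 217.610,158.362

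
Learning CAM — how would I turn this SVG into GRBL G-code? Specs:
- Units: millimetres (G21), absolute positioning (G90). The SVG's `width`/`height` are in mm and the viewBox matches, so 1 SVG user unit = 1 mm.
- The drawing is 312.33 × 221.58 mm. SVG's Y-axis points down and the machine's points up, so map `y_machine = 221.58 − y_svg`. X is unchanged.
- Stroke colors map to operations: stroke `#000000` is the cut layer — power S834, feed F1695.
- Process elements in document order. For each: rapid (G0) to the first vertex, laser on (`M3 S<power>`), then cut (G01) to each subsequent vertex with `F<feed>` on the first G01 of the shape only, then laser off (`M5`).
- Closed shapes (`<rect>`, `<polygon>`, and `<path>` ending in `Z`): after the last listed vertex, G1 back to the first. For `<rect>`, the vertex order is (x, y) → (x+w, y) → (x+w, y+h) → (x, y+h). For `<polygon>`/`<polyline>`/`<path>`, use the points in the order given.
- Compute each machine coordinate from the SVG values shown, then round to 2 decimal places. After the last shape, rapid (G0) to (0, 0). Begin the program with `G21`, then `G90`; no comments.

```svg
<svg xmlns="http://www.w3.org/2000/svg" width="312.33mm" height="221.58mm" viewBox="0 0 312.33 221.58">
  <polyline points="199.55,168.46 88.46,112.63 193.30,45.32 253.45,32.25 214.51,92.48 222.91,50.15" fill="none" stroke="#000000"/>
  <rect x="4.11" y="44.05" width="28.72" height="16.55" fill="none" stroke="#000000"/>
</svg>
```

Since the viewBox matches the mm dimensions, user units are millimetres directly. The only transform is the Y-flip y_m = 221.58 − y_svg.

Shape 1 is a open polyline drawn with `<polyline>`. Its stroke #000000 means cut at S834, F1695. After flipping Y the toolpath is (199.55,53.12) → (88.46,108.95) → (193.30,176.26) → (253.45,189.33) → (214.51,129.10) → (222.91,171.43).

Shape 2 is a rectangle drawn with `<rect>`. Its stroke #000000 means cut at S834, F1695. After flipping Y the toolpath is (4.11,177.53) → (32.83,177.53) → (32.83,160.98) → (4.11,160.98) → (4.11,177.53), returning to the start.

G21
G90
G0 X199.55 Y53.12
M3 S834
G01 X88.46 Y108.95 F1695
G01 X193.30 Y176.26
G01 X253.45 Y189.33
G01 X214.51 Y129.10
G01 X222.91 Y171.43
M5
G0 X4.11 Y177.53
M3 S834
G01 X32.83 Y177.53 F1695
G01 X32.83 Y160.98
G01 X4.11 Y160.98
G01 X4.11 Y177.53
M5
G0 X0.00 Y0.00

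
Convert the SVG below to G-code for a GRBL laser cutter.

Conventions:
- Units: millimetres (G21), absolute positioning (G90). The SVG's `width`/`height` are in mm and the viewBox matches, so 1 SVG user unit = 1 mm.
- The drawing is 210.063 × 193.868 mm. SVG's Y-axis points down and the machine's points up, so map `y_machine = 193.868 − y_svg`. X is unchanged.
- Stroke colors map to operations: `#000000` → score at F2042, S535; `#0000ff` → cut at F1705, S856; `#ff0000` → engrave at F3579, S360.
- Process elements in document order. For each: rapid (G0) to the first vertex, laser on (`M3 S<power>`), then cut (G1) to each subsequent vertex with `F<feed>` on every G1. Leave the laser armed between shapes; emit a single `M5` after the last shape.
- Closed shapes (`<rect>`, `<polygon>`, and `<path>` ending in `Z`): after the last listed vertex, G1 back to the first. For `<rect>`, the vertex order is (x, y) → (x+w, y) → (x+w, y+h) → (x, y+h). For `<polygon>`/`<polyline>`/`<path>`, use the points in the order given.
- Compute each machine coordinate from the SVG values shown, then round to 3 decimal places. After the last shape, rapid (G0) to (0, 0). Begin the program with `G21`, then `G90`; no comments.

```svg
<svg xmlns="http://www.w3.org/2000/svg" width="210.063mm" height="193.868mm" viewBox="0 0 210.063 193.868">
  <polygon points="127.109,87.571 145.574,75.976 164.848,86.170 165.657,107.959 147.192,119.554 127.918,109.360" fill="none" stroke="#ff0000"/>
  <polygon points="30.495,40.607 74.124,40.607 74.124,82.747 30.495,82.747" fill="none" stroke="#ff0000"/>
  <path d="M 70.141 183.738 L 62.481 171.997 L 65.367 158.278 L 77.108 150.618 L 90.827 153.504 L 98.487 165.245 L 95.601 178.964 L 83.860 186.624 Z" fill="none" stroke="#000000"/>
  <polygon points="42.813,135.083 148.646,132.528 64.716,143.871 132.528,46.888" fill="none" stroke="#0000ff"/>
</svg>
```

Since the viewBox matches the mm dimensions, user units are millimetres directly. The only transform is the Y-flip y_m = 193.868 − y_svg.

Shape 1 is a regular polygon drawn with `<polygon>`. Its stroke #ff0000 means engrave at S360, F3579. After flipping Y the toolpath is (127.109,106.297) → (145.574,117.892) → (164.848,107.698) → (165.657,85.909) → (147.192,74.314) → (127.918,84.508) → (127.109,106.297), returning to the start.

Shape 2 is a rectangle drawn with `<polygon>`. Its stroke #ff0000 means engrave at S360, F3579. After flipping Y the toolpath is (30.495,153.261) → (74.124,153.261) → (74.124,111.121) → (30.495,111.121) → (30.495,153.261), returning to the start.

Shape 3 is a regular polygon drawn with `<path>`. Its stroke #000000 means score at S535, F2042. After flipping Y the toolpath is (70.141,10.130) → (62.481,21.871) → (65.367,35.590) → (77.108,43.250) → (90.827,40.364) → (98.487,28.623) → (95.601,14.904) → (83.860,7.244) → (70.141,10.130), returning to the start.

Shape 4 is a closed polygon drawn with `<polygon>`. Its stroke #0000ff means cut at S856, F1705. After flipping Y the toolpath is (42.813,58.785) → (148.646,61.340) → (64.716,49.997) → (132.528,146.980) → (42.813,58.785), returning to the start.

G21
G90
G0 X127.109 Y106.297
M3 S360
G1 X145.574 Y117.892 F3579
G1 X164.848 Y107.698 F3579
G1 X165.657 Y85.909 F3579
G1 X147.192 Y74.314 F3579
G1 X127.918 Y84.508 F3579
G1 X127.109 Y106.297 F3579
G0 X30.495 Y153.261
M3 S360
G1 X74.124 Y153.261 F3579
G1 X74.124 Y111.121 F3579
G1 X30.495 Y111.121 F3579
G1 X30.495 Y153.261 F3579
G0 X70.141 Y10.130
M3 S535
G1 X62.481 Y21.871 F2042
G1 X65.367 Y35.590 F2042
G1 X77.108 Y43.250 F2042
G1 X90.827 Y40.364 F2042
G1 X98.487 Y28.623 F2042
G1 X95.601 Y14.904 F2042
G1 X83.860 Y7.244 F2042
G1 X70.141 Y10.130 F2042
G0 X42.813 Y58.785
M3 S856
G1 X148.646 Y61.340 F1705
G1 X64.716 Y49.997 F1705
G1 X132.528 Y146.980 F1705
G1 X42.813 Y58.785 F1705
M5
G0 X0.000 Y0.000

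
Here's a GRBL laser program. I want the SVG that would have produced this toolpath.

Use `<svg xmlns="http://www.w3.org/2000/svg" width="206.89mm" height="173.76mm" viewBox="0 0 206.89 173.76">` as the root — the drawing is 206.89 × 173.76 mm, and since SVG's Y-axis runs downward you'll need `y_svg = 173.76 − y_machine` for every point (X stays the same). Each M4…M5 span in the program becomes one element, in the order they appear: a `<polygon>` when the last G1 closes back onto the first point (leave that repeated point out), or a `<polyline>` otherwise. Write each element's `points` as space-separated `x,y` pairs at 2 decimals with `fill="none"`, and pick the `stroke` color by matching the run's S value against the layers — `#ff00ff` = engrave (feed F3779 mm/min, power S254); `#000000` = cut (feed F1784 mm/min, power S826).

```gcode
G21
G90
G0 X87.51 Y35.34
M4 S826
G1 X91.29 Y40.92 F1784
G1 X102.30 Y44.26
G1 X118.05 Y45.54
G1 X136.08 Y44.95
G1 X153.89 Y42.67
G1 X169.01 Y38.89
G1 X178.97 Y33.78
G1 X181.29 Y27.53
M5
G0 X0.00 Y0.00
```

Machine Y-up, SVG Y-down with viewBox height 173.76, so y_svg = 173.76 − y_machine; X carries over. Every run uses S826, so all elements get stroke `#000000` (cut).

Run 1: The run is open, so emit a `<polyline>` with points (Y-flipped): 87.51,138.42 91.29,132.84 102.30,129.50 118.05,128.22 136.08,128.81 153.89,131.09 169.01,134.87 178.97,139.98 181.29,146.23.

<svg xmlns="http://www.w3.org/2000/svg" width="206.89mm" height="173.76mm" viewBox="0 0 206.89 173.76">
  <polyline points="87.51,138.42 91.29,132.84 102.30,129.50 118.05,128.22 136.08,128.81 153.89,131.09 169.01,134.87 178.97,139.98 181.29,146.23" fill="none" stroke="#000000"/>
</svg>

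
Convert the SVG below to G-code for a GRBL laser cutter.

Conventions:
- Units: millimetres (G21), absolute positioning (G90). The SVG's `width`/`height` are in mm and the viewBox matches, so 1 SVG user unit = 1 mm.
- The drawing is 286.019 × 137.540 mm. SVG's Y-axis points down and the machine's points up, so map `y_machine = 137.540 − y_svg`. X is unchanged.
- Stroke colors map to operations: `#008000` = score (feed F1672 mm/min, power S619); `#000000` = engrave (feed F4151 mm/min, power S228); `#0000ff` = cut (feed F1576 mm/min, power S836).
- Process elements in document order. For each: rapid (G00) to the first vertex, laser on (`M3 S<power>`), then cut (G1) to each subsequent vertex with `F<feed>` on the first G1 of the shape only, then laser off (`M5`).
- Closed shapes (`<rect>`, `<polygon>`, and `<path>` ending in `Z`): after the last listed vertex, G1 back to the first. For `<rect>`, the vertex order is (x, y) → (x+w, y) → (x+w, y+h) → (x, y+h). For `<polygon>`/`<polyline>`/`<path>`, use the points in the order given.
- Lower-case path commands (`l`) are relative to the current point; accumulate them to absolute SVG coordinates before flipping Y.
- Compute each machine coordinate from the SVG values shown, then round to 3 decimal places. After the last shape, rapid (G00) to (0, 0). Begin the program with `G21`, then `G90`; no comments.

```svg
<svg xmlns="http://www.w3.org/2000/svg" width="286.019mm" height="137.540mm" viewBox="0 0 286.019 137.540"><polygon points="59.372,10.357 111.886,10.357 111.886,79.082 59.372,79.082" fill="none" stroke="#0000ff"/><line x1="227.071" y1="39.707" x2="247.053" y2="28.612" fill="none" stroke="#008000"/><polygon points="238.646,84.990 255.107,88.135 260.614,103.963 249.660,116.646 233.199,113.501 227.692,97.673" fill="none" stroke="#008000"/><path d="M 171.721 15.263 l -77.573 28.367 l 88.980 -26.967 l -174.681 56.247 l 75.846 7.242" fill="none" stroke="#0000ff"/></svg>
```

viewBox `0 0 286.019 137.540` with mm width/height → 1 unit = 1 mm. Flip: y_m = 137.540 − y_svg.

**Shape 1** — `<polygon>` rectangle, stroke `#0000ff` → cut (S836, F1576). Machine vertices: (59.372,127.183) → (111.886,127.183) → (111.886,58.458) → (59.372,58.458) → (59.372,127.183). Closed: final G1 returns to the first vertex.

**Shape 2** — `<line>` line segment, stroke `#008000` → score (S619, F1672). Machine vertices: (227.071,97.833) → (247.053,108.928). Open path.

**Shape 3** — `<polygon>` regular polygon, stroke `#008000` → score (S619, F1672). Machine vertices: (238.646,52.550) → (255.107,49.405) → (260.614,33.577) → (249.660,20.894) → (233.199,24.039) → (227.692,39.867) → (238.646,52.550). Closed: final G1 returns to the first vertex.

**Shape 4** — `<path>` open polyline, stroke `#0000ff` → cut (S836, F1576). Machine vertices: (171.721,122.277) → (94.148,93.910) → (183.128,120.877) → (8.447,64.630) → (84.293,57.388). Open path.

G21
G90
G00 X59.372 Y127.183
M3 S836
G1 X111.886 Y127.183 F1576
G1 X111.886 Y58.458
G1 X59.372 Y58.458
G1 X59.372 Y127.183
M5
G00 X227.071 Y97.833
M3 S619
G1 X247.053 Y108.928 F1672
M5
G00 X238.646 Y52.550
M3 S619
G1 X255.107 Y49.405 F1672
G1 X260.614 Y33.577
G1 X249.660 Y20.894
G1 X233.199 Y24.039
G1 X227.692 Y39.867
G1 X238.646 Y52.550
M5
G00 X171.721 Y122.277
M3 S836
G1 X94.148 Y93.910 F1576
G1 X183.128 Y120.877
G1 X8.447 Y64.630
G1 X84.293 Y57.388
M5
G00 X0.000 Y0.000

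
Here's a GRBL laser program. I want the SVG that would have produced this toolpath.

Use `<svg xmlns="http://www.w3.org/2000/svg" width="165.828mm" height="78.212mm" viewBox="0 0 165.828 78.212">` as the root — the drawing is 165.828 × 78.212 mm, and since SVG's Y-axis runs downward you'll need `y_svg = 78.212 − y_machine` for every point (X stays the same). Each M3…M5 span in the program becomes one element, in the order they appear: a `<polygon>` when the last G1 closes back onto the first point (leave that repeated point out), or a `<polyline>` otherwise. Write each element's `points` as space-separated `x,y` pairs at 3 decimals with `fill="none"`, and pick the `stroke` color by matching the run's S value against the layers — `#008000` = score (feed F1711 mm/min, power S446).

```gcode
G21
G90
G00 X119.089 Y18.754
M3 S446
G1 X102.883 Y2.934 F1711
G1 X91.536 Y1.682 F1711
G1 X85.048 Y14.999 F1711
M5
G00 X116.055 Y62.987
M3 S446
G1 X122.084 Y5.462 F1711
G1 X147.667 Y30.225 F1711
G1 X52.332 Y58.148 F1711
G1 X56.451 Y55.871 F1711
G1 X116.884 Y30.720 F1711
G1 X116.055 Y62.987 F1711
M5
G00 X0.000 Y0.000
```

<svg xmlns="http://www.w3.org/2000/svg" width="165.828mm" height="78.212mm" viewBox="0 0 165.828 78.212">
  <polyline points="119.089,59.458 102.883,75.278 91.536,76.530 85.048,63.213" fill="none" stroke="#008000"/>
  <polygon points="116.055,15.225 122.084,72.750 147.667,47.987 52.332,20.064 56.451,22.341 116.884,47.492" fill="none" stroke="#008000"/>
</svg>

y_svg = 78.212 − y_m. Every run uses S446, so all elements get stroke `#008000` (score).

[1] open run; points: 119.089,59.458 102.883,75.278 91.536,76.530 85.048,63.213

[2] closed run; points: 116.055,15.225 122.084,72.750 147.667,47.987 52.332,20.064 56.451,22.341 116.884,47.492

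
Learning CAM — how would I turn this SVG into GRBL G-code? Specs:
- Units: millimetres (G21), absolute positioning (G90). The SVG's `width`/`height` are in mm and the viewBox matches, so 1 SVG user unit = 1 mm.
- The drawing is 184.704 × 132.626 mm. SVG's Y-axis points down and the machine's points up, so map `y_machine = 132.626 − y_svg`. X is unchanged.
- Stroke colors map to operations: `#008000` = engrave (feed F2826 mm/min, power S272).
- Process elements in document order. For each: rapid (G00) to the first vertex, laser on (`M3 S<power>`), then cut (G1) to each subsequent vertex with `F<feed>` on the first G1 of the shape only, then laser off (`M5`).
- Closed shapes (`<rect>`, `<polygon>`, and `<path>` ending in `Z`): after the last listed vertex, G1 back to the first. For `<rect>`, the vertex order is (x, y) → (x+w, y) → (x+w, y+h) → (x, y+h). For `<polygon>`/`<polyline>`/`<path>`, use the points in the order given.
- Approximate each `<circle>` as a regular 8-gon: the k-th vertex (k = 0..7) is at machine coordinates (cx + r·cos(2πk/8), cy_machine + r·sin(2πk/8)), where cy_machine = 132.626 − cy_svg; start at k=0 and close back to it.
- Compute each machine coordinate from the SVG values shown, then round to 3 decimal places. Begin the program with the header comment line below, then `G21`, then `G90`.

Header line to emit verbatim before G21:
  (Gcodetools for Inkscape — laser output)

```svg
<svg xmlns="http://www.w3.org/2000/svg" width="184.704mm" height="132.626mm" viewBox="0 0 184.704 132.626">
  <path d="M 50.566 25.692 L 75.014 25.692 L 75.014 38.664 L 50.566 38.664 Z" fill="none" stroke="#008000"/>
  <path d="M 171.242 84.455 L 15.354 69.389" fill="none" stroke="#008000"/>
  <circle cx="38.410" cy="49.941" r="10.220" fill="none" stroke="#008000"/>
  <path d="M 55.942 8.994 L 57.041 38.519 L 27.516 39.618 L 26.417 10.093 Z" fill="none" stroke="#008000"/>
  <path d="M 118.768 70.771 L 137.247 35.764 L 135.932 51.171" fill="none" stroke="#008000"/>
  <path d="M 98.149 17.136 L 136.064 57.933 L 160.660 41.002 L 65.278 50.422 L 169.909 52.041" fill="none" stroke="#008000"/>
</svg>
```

(Gcodetools for Inkscape — laser output)
G21
G90
G00 X50.566 Y106.934
M3 S272
G1 X75.014 Y106.934 F2826
G1 X75.014 Y93.962
G1 X50.566 Y93.962
G1 X50.566 Y106.934
M5
G00 X171.242 Y48.171
M3 S272
G1 X15.354 Y63.237 F2826
M5
G00 X48.630 Y82.685
M3 S272
G1 X45.637 Y89.912 F2826
G1 X38.410 Y92.905
G1 X31.183 Y89.912
G1 X28.190 Y82.685
G1 X31.183 Y75.458
G1 X38.410 Y72.465
G1 X45.637 Y75.458
G1 X48.630 Y82.685
M5
G00 X55.942 Y123.632
M3 S272
G1 X57.041 Y94.107 F2826
G1 X27.516 Y93.008
G1 X26.417 Y122.533
G1 X55.942 Y123.632
M5
G00 X118.768 Y61.855
M3 S272
G1 X137.247 Y96.862 F2826
G1 X135.932 Y81.455
M5
G00 X98.149 Y115.490
M3 S272
G1 X136.064 Y74.693 F2826
G1 X160.660 Y91.624
G1 X65.278 Y82.204
G1 X169.909 Y80.585
M5

1 u = 1 mm; y_m = 132.626 − y.

[1] `<path>` rectangle, #008000→engrave S272 F2826: (50.566,106.934) → (75.014,106.934) → (75.014,93.962) → (50.566,93.962) → (50.566,106.934) (closed)

[2] `<path>` line segment, #008000→engrave S272 F2826: (171.242,48.171) → (15.354,63.237)

[3] `<circle>` circle, #008000→engrave S272 F2826: (48.630,82.685) → (45.637,89.912) → (38.410,92.905) → (31.183,89.912) → (28.190,82.685) → (31.183,75.458) → (38.410,72.465) → (45.637,75.458) → (48.630,82.685) (closed)

[4] `<path>` regular polygon, #008000→engrave S272 F2826: (55.942,123.632) → (57.041,94.107) → (27.516,93.008) → (26.417,122.533) → (55.942,123.632) (closed)

[5] `<path>` open polyline, #008000→engrave S272 F2826: (118.768,61.855) → (137.247,96.862) → (135.932,81.455)

[6] `<path>` open polyline, #008000→engrave S272 F2826: (98.149,115.490) → (136.064,74.693) → (160.660,91.624) → (65.278,82.204) → (169.909,80.585)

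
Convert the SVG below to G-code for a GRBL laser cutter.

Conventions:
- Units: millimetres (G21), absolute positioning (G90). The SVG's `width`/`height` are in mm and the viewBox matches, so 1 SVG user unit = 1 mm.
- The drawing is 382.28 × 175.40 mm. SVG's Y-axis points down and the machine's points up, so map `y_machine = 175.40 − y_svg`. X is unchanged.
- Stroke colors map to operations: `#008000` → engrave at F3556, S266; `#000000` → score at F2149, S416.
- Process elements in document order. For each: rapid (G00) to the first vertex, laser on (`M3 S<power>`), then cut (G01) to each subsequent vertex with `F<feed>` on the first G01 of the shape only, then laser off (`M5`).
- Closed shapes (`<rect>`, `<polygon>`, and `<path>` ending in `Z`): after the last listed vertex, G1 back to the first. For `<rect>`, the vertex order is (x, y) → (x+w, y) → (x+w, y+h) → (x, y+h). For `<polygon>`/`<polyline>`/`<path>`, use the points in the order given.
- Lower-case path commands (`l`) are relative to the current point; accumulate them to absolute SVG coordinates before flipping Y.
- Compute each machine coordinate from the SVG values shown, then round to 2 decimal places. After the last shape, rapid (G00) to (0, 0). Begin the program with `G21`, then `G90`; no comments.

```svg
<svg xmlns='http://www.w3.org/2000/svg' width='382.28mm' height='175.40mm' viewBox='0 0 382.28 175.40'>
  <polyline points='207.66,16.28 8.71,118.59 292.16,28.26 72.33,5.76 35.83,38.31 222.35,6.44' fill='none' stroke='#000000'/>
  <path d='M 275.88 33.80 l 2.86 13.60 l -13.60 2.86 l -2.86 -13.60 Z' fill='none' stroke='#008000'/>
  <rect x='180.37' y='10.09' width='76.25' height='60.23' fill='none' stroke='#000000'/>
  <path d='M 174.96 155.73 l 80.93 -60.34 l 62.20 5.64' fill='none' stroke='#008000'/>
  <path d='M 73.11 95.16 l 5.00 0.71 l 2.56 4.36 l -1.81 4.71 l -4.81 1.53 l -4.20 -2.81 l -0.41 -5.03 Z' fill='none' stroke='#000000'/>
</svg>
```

1 u = 1 mm; y_m = 175.40 − y.

[1] `<polyline>` open polyline, #000000→score S416 F2149: (207.66,159.12) → (8.71,56.81) → (292.16,147.14) → (72.33,169.64) → (35.83,137.09) → (222.35,168.96)

[2] `<path>` regular polygon, #008000→engrave S266 F3556: (275.88,141.60) → (278.74,128.00) → (265.14,125.14) → (262.28,138.74) → (275.88,141.60) (closed)

[3] `<rect>` rectangle, #000000→score S416 F2149: (180.37,165.31) → (256.62,165.31) → (256.62,105.08) → (180.37,105.08) → (180.37,165.31) (closed)

[4] `<path>` open polyline, #008000→engrave S266 F3556: (174.96,19.67) → (255.89,80.01) → (318.09,74.37)

[5] `<path>` regular polygon, #000000→score S416 F2149: (73.11,80.24) → (78.11,79.53) → (80.67,75.17) → (78.86,70.46) → (74.05,68.93) → (69.85,71.74) → (69.44,76.77) → (73.11,80.24) (closed)

G21
G90
G00 X207.66 Y159.12
M3 S416
G01 X8.71 Y56.81 F2149
G01 X292.16 Y147.14
G01 X72.33 Y169.64
G01 X35.83 Y137.09
G01 X222.35 Y168.96
M5
G00 X275.88 Y141.60
M3 S266
G01 X278.74 Y128.00 F3556
G01 X265.14 Y125.14
G01 X262.28 Y138.74
G01 X275.88 Y141.60
M5
G00 X180.37 Y165.31
M3 S416
G01 X256.62 Y165.31 F2149
G01 X256.62 Y105.08
G01 X180.37 Y105.08
G01 X180.37 Y165.31
M5
G00 X174.96 Y19.67
M3 S266
G01 X255.89 Y80.01 F3556
G01 X318.09 Y74.37
M5
G00 X73.11 Y80.24
M3 S416
G01 X78.11 Y79.53 F2149
G01 X80.67 Y75.17
G01 X78.86 Y70.46
G01 X74.05 Y68.93
G01 X69.85 Y71.74
G01 X69.44 Y76.77
G01 X73.11 Y80.24
M5
G00 X0.00 Y0.00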